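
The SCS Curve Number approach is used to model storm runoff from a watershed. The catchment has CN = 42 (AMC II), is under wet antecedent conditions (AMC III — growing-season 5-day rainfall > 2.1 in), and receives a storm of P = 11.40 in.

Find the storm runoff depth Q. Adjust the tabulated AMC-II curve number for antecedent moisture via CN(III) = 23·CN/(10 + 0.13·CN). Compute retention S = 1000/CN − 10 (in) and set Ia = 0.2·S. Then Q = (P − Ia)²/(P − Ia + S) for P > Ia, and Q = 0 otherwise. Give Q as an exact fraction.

Adjust CN=42 to AMC III: 23·42/(10 + 0.13·42) → 966 ÷ (773/50) = 48300/773 ≈ 62.484
Max retention: S = 1000/(48300/773) − 10 = 2900/483 in (≈ 6.004 in)
Ia = 0.2S: 0.2·6.004 = 1.201 in (exactly 580/483)
Excess rainfall: 11.400 − 1.201 = 10.199 in; P > Ia so Q > 0
Q: (24631/2415)² ÷ (39131/2415) = 606686161/94501365 in (≈ 6.420 in)

Q = 606686161/94501365 in ≈ 6.420 in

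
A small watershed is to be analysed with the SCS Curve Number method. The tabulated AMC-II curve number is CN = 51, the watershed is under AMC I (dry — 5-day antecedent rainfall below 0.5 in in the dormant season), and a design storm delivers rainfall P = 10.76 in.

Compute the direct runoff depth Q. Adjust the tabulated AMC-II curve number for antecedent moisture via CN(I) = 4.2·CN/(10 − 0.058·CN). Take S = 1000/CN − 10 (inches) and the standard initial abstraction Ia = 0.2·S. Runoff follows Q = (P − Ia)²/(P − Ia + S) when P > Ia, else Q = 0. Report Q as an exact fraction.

Q = 559653649/425175525 in ≈ 1.316 in

Dry (AMC I): CN(I) = 4.2·51/(10 − 0.058·51) = (1071/5)/(3521/500) = 15300/503 ≈ 30.417
Max retention: S = 1000/(15300/503) − 10 = 3500/153 in (≈ 22.876 in)
Ia = 0.2·(3500/153) = 700/153 in ≈ 4.575 in
Since P=10.760 > Ia=4.575: effective rainfall P−Ia = 23657/3825 in
Q: (23657/3825)² ÷ (111157/3825) = 559653649/425175525 in (≈ 1.316 in)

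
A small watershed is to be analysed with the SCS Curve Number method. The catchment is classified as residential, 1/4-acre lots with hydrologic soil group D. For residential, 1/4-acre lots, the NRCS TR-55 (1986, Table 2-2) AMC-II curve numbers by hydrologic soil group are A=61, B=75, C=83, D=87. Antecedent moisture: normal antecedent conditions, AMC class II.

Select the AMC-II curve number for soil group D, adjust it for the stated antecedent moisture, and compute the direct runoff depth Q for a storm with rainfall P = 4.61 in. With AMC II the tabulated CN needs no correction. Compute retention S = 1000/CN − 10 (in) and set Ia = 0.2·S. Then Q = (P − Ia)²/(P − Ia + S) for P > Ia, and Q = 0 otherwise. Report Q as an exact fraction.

NRCS table: residential, 1/4-acre lots, soil group D → CN(II) = 87
AMC II — tabulated CN = 87 applies directly.
S = 1000/87 − 10 = 130/87 in ≈ 1.494 in
Ia = 0.2S: 0.2·1.494 = 0.299 in (exactly 26/87)
Excess rainfall: 4.610 − 0.299 = 4.311 in; P > Ia so Q > 0
Q = (37507/8700)²/((37507/8700) + 130/87) = (1406775049/75690000)/(50507/8700) = 1406775049/439410900 in ≈ 3.202 in

Q = 1406775049/439410900 in ≈ 3.202 in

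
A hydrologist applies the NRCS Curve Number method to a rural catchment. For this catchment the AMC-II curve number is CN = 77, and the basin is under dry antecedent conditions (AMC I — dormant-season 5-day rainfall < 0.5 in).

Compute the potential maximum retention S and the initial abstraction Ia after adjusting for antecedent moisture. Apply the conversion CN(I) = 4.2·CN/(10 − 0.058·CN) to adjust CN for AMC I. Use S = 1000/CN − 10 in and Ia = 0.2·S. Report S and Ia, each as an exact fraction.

Dry (AMC I): CN(I) = 4.2·77/(10 − 0.058·77) = (1617/5)/(2767/500) = 161700/2767 ≈ 58.439
Retention S: 1000/CN − 10 with CN=58.439 → S = 11500/1617 ≈ 7.112 in
Ia = 0.2·(11500/1617) = 2300/1617 in ≈ 1.422 in

S = 11500/1617 in ≈ 7.112 in; Ia = 2300/1617 in ≈ 1.422 in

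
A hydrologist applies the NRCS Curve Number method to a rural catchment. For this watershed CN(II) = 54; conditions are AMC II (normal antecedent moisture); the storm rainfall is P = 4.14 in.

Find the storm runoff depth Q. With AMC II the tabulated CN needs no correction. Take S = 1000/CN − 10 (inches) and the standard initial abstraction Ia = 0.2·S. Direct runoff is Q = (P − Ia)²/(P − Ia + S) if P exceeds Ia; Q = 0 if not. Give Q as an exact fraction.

Q = 470327/868050 in ≈ 0.542 in

Average conditions: CN = 54 (no AMC adjustment).
Retention S: 1000/CN − 10 with CN=54.000 → S = 230/27 ≈ 8.519 in
Ia = 0.2S: 0.2·8.519 = 1.704 in (exactly 46/27)
Since P=4.140 > Ia=1.704: effective rainfall P−Ia = 3289/1350 in
Runoff Q = (P−Ia)²/(P−Ia+S) = (2.436)²/(2.436+8.519) = 470327/868050 ≈ 0.542 in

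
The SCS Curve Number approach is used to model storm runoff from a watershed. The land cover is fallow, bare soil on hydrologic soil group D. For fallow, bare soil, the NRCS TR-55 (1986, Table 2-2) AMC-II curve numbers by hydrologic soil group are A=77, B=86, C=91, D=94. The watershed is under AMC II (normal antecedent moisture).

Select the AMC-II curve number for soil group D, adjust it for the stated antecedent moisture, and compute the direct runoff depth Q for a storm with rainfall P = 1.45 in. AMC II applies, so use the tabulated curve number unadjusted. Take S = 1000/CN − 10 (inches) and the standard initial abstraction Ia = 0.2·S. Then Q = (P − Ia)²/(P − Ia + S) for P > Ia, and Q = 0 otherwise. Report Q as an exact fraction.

Q = 1545049/1732420 in ≈ 0.892 in

NRCS table: fallow, bare soil, soil group D → CN(II) = 94
Average conditions: CN = 94 (no AMC adjustment).
Max retention: S = 1000/94 − 10 = 30/47 in (≈ 0.638 in)
Ia = 0.2S: 0.2·0.638 = 0.128 in (exactly 6/47)
Excess rainfall: 1.450 − 0.128 = 1.322 in; P > Ia so Q > 0
Q = (1243/940)²/((1243/940) + 30/47) = (1545049/883600)/(1843/940) = 1545049/1732420 in ≈ 0.892 in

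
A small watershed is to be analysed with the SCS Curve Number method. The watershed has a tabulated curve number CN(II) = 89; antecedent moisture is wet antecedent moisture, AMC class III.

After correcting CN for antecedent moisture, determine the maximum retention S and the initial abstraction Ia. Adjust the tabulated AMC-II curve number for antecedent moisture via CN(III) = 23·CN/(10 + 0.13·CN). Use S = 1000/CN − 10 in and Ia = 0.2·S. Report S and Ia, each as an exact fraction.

Adjust CN=89 to AMC III: 23·89/(10 + 0.13·89) → 2047 ÷ (2157/100) = 204700/2157 ≈ 94.900
Max retention: S = 1000/(204700/2157) − 10 = 1100/2047 in (≈ 0.537 in)
Ia = 0.2·(1100/2047) = 220/2047 in ≈ 0.107 in

S = 1100/2047 in ≈ 0.537 in; Ia = 220/2047 in ≈ 0.107 in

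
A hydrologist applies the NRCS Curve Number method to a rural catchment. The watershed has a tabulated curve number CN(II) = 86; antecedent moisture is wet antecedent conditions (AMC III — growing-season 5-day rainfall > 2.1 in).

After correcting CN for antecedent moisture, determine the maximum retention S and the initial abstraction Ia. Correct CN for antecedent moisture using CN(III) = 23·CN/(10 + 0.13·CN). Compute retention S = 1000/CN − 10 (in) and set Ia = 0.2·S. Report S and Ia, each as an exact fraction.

S = 700/989 in ≈ 0.708 in; Ia = 140/989 in ≈ 0.142 in

CN(III) from CN(II)=86: (23·86)/(10 + 0.13·86) = 98900/1059 ≈ 93.390
Retention S: 1000/CN − 10 with CN=93.390 → S = 700/989 ≈ 0.708 in
Initial abstraction Ia = S/5 = (700/989)/5 = 140/989 ≈ 0.142 in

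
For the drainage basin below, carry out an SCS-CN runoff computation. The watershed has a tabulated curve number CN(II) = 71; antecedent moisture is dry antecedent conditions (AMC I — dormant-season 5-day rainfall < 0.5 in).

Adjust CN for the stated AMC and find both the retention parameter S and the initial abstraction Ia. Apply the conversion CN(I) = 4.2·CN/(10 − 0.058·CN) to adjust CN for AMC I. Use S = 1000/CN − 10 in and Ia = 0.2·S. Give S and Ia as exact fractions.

CN(I) from CN(II)=71: (4.2·71)/(10 − 0.058·71) = 149100/2941 ≈ 50.697
Retention S: 1000/CN − 10 with CN=50.697 → S = 14500/1491 ≈ 9.725 in
Initial abstraction Ia = S/5 = (14500/1491)/5 = 2900/1491 ≈ 1.945 in

S = 14500/1491 in ≈ 9.725 in; Ia = 2900/1491 in ≈ 1.945 in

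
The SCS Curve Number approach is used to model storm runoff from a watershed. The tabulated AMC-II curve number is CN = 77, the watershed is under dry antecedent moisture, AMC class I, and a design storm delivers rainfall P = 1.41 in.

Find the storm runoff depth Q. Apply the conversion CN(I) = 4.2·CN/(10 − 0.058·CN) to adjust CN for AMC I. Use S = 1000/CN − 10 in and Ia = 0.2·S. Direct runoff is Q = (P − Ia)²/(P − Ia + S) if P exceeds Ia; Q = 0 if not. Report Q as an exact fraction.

Adjust CN=77 to AMC I: 4.2·77/(10 − 0.058·77) → (1617/5) ÷ (2767/500) = 161700/2767 ≈ 58.439
Retention S: 1000/CN − 10 with CN=58.439 → S = 11500/1617 ≈ 7.112 in
Initial abstraction Ia = S/5 = (11500/1617)/5 = 2300/1617 ≈ 1.422 in
P = 1.410 ≤ Ia = 1.422 in: entire storm abstracted, Q = 0.

Q = 0 in ≈ 0.000 in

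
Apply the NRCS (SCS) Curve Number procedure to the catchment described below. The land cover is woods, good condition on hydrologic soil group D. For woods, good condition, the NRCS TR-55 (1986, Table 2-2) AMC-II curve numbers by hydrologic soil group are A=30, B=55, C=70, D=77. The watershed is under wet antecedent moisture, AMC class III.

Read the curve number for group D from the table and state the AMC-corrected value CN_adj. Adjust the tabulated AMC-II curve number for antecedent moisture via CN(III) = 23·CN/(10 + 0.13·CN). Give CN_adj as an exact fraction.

NRCS table: woods, good condition, soil group D → CN(II) = 77
CN(III) from CN(II)=77: (23·77)/(10 + 0.13·77) = 7700/87 ≈ 88.506

CN_adj = 7700/87 ≈ 88.506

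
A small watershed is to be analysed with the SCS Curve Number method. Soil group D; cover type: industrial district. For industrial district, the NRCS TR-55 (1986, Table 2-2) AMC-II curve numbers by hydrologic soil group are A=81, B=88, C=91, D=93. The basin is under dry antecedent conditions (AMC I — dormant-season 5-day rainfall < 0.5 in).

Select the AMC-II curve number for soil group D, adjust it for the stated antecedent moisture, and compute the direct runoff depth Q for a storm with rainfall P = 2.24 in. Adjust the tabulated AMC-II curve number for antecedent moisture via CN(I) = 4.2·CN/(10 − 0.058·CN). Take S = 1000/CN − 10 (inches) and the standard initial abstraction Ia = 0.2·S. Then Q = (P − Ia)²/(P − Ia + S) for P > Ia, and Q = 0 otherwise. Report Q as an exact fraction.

NRCS table: industrial district, soil group D → CN(II) = 93
Dry (AMC I): CN(I) = 4.2·93/(10 − 0.058·93) = (1953/5)/(2303/500) = 27900/329 ≈ 84.802
Max retention: S = 1000/(27900/329) − 10 = 500/279 in (≈ 1.792 in)
Ia = 0.2·(500/279) = 100/279 in ≈ 0.358 in
Since P=2.240 > Ia=0.358: effective rainfall P−Ia = 13124/6975 in
Q = (13124/6975)²/((13124/6975) + 500/279) = (172239376/48650625)/(25624/6975) = 21529922/22340925 in ≈ 0.964 in

Q = 21529922/22340925 in ≈ 0.964 in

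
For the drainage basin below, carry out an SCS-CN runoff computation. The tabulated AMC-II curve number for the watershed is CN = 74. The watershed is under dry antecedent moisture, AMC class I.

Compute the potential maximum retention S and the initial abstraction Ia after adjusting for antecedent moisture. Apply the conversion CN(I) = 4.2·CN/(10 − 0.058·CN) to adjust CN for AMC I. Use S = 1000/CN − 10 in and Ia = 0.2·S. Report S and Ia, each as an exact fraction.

Dry (AMC I): CN(I) = 4.2·74/(10 − 0.058·74) = (1554/5)/(1427/250) = 77700/1427 ≈ 54.450
Retention S: 1000/CN − 10 with CN=54.450 → S = 6500/777 ≈ 8.366 in
Initial abstraction Ia = S/5 = (6500/777)/5 = 1300/777 ≈ 1.673 in

S = 6500/777 in ≈ 8.366 in; Ia = 1300/777 in ≈ 1.673 in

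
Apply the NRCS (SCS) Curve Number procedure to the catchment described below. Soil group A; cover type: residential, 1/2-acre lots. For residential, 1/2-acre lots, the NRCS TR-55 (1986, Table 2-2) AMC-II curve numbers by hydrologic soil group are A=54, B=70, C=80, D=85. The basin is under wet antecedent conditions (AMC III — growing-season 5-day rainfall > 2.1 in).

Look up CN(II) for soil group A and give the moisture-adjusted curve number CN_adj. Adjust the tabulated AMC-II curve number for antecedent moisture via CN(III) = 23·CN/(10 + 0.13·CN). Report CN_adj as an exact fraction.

CN_adj = 2700/37 ≈ 72.973

NRCS table: residential, 1/2-acre lots, soil group A → CN(II) = 54
Adjust CN=54 to AMC III: 23·54/(10 + 0.13·54) → 1242 ÷ (851/50) = 2700/37 ≈ 72.973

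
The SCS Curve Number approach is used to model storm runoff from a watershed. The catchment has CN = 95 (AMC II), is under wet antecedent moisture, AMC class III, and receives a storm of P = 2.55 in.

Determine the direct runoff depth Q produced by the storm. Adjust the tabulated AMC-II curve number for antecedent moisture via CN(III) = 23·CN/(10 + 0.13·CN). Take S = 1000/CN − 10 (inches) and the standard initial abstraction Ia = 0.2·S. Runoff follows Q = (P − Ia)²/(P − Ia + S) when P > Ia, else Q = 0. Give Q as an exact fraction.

Q = 479040769/208772380 in ≈ 2.295 in

CN(III) from CN(II)=95: (23·95)/(10 + 0.13·95) = 43700/447 ≈ 97.763
S = 1000/(43700/447) − 10 = 100/437 in ≈ 0.229 in
Ia = 0.2·(100/437) = 20/437 in ≈ 0.046 in
Since P=2.550 > Ia=0.046: effective rainfall P−Ia = 21887/8740 in
Q: (21887/8740)² ÷ (23887/8740) = 479040769/208772380 in (≈ 2.295 in)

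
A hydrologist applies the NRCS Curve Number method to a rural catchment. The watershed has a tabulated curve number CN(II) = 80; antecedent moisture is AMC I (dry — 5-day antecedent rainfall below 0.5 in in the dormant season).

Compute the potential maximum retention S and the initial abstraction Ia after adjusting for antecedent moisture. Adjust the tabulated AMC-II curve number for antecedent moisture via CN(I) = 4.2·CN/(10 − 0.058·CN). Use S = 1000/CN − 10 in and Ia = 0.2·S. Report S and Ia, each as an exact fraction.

CN(I) from CN(II)=80: (4.2·80)/(10 − 0.058·80) = 4200/67 ≈ 62.687
Retention S: 1000/CN − 10 with CN=62.687 → S = 125/21 ≈ 5.952 in
Initial abstraction Ia = S/5 = (125/21)/5 = 25/21 ≈ 1.190 in

S = 125/21 in ≈ 5.952 in; Ia = 25/21 in ≈ 1.190 in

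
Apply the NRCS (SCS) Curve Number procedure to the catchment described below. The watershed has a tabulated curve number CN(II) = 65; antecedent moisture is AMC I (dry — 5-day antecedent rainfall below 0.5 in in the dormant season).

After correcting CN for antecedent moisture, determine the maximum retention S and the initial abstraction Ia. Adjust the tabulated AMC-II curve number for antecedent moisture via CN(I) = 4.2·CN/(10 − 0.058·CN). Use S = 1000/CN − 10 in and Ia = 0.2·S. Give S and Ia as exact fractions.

Dry (AMC I): CN(I) = 4.2·65/(10 − 0.058·65) = 273/(623/100) = 3900/89 ≈ 43.820
Retention S: 1000/CN − 10 with CN=43.820 → S = 500/39 ≈ 12.821 in
Ia = 0.2S: 0.2·12.821 = 2.564 in (exactly 100/39)

S = 500/39 in ≈ 12.821 in; Ia = 100/39 in ≈ 2.564 in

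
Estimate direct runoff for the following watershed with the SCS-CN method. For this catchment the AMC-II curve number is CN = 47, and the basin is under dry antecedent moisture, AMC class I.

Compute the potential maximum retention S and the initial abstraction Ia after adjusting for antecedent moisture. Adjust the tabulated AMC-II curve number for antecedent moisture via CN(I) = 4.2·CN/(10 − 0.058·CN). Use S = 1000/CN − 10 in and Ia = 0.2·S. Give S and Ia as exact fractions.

S = 26500/987 in ≈ 26.849 in; Ia = 5300/987 in ≈ 5.370 in

CN(I) from CN(II)=47: (4.2·47)/(10 − 0.058·47) = 98700/3637 ≈ 27.138
S = 1000/(98700/3637) − 10 = 26500/987 in ≈ 26.849 in
Ia = 0.2·(26500/987) = 5300/987 in ≈ 5.370 in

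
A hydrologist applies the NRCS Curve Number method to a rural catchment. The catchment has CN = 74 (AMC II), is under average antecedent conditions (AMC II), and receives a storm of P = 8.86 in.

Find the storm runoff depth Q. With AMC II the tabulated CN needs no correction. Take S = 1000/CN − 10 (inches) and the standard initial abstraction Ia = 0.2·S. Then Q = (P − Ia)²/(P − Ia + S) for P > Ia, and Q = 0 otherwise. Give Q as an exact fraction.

AMC II — tabulated CN = 74 applies directly.
Max retention: S = 1000/74 − 10 = 130/37 in (≈ 3.514 in)
Initial abstraction Ia = S/5 = (130/37)/5 = 26/37 ≈ 0.703 in
P − Ia = 8.860 − 0.703 = 15091/1850 ≈ 8.157 in (> 0, runoff occurs)
Q = (15091/1850)²/((15091/1850) + 130/37) = (227738281/3422500)/(21591/1850) = 227738281/39943350 in ≈ 5.702 in

Q = 227738281/39943350 in ≈ 5.702 in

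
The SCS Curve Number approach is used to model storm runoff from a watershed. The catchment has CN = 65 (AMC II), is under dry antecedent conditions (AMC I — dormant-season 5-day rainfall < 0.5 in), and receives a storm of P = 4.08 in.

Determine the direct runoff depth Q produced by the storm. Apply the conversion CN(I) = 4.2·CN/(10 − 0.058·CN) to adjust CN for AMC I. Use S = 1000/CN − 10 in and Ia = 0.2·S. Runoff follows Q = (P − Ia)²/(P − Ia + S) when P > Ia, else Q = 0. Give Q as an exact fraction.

Q = 1092242/6814275 in ≈ 0.160 in

CN(I) from CN(II)=65: (4.2·65)/(10 − 0.058·65) = 3900/89 ≈ 43.820
Retention S: 1000/CN − 10 with CN=43.820 → S = 500/39 ≈ 12.821 in
Ia = 0.2S: 0.2·12.821 = 2.564 in (exactly 100/39)
Since P=4.080 > Ia=2.564: effective rainfall P−Ia = 1478/975 in
Runoff Q = (P−Ia)²/(P−Ia+S) = (1.516)²/(1.516+12.821) = 1092242/6814275 ≈ 0.160 in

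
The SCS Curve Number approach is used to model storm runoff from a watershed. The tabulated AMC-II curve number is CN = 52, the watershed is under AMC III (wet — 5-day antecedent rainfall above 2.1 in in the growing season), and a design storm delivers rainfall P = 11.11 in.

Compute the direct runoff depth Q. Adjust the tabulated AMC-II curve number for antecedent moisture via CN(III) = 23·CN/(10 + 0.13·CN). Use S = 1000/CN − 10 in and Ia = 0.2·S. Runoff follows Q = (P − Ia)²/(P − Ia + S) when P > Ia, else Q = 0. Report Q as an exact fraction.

Q = 94980459721/12802851100 in ≈ 7.419 in

Adjust CN=52 to AMC III: 23·52/(10 + 0.13·52) → 1196 ÷ (419/25) = 29900/419 ≈ 71.360
S = 1000/(29900/419) − 10 = 1200/299 in ≈ 4.013 in
Initial abstraction Ia = S/5 = (1200/299)/5 = 240/299 ≈ 0.803 in
Excess rainfall: 11.110 − 0.803 = 10.307 in; P > Ia so Q > 0
Runoff Q = (P−Ia)²/(P−Ia+S) = (10.307)²/(10.307+4.013) = 94980459721/12802851100 ≈ 7.419 in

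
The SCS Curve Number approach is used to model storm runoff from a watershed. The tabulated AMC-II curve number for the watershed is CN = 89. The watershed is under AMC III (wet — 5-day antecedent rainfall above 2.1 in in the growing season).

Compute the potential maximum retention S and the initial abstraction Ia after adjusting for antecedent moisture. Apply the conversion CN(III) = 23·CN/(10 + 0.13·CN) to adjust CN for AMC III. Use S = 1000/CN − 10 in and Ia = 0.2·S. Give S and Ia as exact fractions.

S = 1100/2047 in ≈ 0.537 in; Ia = 220/2047 in ≈ 0.107 in

CN(III) from CN(II)=89: (23·89)/(10 + 0.13·89) = 204700/2157 ≈ 94.900
Max retention: S = 1000/(204700/2157) − 10 = 1100/2047 in (≈ 0.537 in)
Ia = 0.2S: 0.2·0.537 = 0.107 in (exactly 220/2047)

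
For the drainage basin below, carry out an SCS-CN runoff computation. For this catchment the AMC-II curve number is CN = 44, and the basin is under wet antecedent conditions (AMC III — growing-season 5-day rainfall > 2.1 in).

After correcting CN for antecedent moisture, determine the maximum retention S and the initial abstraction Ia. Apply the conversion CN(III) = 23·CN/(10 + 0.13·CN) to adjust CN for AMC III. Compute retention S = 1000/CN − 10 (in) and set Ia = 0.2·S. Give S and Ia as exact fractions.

S = 1400/253 in ≈ 5.534 in; Ia = 280/253 in ≈ 1.107 in

Adjust CN=44 to AMC III: 23·44/(10 + 0.13·44) → 1012 ÷ (393/25) = 25300/393 ≈ 64.377
Max retention: S = 1000/(25300/393) − 10 = 1400/253 in (≈ 5.534 in)
Ia = 0.2S: 0.2·5.534 = 1.107 in (exactly 280/253)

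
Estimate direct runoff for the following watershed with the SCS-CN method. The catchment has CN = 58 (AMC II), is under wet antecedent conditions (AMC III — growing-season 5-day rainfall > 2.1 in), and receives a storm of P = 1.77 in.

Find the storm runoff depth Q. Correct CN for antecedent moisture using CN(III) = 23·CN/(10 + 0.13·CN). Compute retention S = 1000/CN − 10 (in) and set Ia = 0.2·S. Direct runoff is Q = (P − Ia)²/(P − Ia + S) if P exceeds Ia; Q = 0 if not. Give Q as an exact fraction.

CN(III) from CN(II)=58: (23·58)/(10 + 0.13·58) = 66700/877 ≈ 76.055
Max retention: S = 1000/(66700/877) − 10 = 2100/667 in (≈ 3.148 in)
Ia = 0.2·(2100/667) = 420/667 in ≈ 0.630 in
Excess rainfall: 1.770 − 0.630 = 1.140 in; P > Ia so Q > 0
Runoff Q = (P−Ia)²/(P−Ia+S) = (1.140)²/(1.140+3.148) = 1928323827/6360045100 ≈ 0.303 in

Q = 1928323827/6360045100 in ≈ 0.303 in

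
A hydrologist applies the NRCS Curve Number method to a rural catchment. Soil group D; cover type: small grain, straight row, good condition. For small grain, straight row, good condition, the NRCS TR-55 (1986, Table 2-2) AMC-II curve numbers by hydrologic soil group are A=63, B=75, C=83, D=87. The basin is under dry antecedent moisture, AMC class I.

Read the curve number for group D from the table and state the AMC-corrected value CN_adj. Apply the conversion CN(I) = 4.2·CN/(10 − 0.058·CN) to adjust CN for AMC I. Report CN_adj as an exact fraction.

CN_adj = 182700/2477 ≈ 73.759

NRCS table: small grain, straight row, good condition, soil group D → CN(II) = 87
Dry (AMC I): CN(I) = 4.2·87/(10 − 0.058·87) = (1827/5)/(2477/500) = 182700/2477 ≈ 73.759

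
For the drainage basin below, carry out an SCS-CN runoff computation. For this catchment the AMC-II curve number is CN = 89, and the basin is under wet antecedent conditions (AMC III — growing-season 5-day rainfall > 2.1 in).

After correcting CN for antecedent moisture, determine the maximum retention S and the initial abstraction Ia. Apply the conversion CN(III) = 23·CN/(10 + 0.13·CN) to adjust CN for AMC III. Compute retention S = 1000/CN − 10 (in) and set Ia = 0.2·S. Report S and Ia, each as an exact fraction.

S = 1100/2047 in ≈ 0.537 in; Ia = 220/2047 in ≈ 0.107 in

CN(III) from CN(II)=89: (23·89)/(10 + 0.13·89) = 204700/2157 ≈ 94.900
S = 1000/(204700/2157) − 10 = 1100/2047 in ≈ 0.537 in
Ia = 0.2S: 0.2·0.537 = 0.107 in (exactly 220/2047)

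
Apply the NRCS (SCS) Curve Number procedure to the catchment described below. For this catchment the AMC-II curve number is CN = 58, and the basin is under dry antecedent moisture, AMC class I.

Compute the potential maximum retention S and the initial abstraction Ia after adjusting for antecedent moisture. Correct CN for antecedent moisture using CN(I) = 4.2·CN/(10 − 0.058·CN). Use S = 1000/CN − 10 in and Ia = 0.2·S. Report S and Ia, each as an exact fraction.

Adjust CN=58 to AMC I: 4.2·58/(10 − 0.058·58) → (1218/5) ÷ (1659/250) = 2900/79 ≈ 36.709
Retention S: 1000/CN − 10 with CN=36.709 → S = 500/29 ≈ 17.241 in
Ia = 0.2·(500/29) = 100/29 in ≈ 3.448 in

S = 500/29 in ≈ 17.241 in; Ia = 100/29 in ≈ 3.448 in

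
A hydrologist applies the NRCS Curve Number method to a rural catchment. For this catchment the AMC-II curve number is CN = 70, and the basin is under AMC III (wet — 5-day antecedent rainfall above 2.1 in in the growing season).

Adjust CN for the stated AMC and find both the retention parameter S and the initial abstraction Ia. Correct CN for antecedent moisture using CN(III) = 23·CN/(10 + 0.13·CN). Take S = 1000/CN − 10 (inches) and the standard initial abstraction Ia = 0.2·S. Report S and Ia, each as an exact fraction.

Wet (AMC III): CN(III) = 23·70/(10 + 0.13·70) = 1610/(191/10) = 16100/191 ≈ 84.293
Retention S: 1000/CN − 10 with CN=84.293 → S = 300/161 ≈ 1.863 in
Ia = 0.2S: 0.2·1.863 = 0.373 in (exactly 60/161)

S = 300/161 in ≈ 1.863 in; Ia = 60/161 in ≈ 0.373 in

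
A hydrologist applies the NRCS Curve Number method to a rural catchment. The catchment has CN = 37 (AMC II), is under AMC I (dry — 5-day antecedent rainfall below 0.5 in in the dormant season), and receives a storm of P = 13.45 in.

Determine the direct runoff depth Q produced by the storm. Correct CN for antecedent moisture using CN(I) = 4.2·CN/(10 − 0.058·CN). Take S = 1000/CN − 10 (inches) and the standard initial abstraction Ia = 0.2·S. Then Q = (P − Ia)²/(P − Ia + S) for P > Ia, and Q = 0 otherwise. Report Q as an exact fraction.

Adjust CN=37 to AMC I: 4.2·37/(10 − 0.058·37) → (777/5) ÷ (3927/500) = 3700/187 ≈ 19.786
Max retention: S = 1000/(3700/187) − 10 = 1500/37 in (≈ 40.541 in)
Initial abstraction Ia = S/5 = (1500/37)/5 = 300/37 ≈ 8.108 in
Excess rainfall: 13.450 − 8.108 = 5.342 in; P > Ia so Q > 0
Q: (3953/740)² ÷ (33953/740) = 15626209/25125220 in (≈ 0.622 in)

Q = 15626209/25125220 in ≈ 0.622 in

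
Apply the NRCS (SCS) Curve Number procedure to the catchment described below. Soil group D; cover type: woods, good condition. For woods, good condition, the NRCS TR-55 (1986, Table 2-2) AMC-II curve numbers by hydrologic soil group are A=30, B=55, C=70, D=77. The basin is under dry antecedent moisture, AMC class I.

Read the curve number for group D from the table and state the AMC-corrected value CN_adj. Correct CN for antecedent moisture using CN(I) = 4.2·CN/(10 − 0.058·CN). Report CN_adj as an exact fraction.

NRCS table: woods, good condition, soil group D → CN(II) = 77
Dry (AMC I): CN(I) = 4.2·77/(10 − 0.058·77) = (1617/5)/(2767/500) = 161700/2767 ≈ 58.439

CN_adj = 161700/2767 ≈ 58.439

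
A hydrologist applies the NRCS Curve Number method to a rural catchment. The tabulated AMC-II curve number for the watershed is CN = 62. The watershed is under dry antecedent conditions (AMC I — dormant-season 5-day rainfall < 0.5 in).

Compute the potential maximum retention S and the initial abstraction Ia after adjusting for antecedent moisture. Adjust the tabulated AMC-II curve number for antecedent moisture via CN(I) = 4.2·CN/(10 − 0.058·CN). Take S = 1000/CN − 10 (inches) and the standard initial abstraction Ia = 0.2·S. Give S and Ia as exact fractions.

Adjust CN=62 to AMC I: 4.2·62/(10 − 0.058·62) → (1302/5) ÷ (1601/250) = 65100/1601 ≈ 40.662
S = 1000/(65100/1601) − 10 = 9500/651 in ≈ 14.593 in
Ia = 0.2·(9500/651) = 1900/651 in ≈ 2.919 in

S = 9500/651 in ≈ 14.593 in; Ia = 1900/651 in ≈ 2.919 in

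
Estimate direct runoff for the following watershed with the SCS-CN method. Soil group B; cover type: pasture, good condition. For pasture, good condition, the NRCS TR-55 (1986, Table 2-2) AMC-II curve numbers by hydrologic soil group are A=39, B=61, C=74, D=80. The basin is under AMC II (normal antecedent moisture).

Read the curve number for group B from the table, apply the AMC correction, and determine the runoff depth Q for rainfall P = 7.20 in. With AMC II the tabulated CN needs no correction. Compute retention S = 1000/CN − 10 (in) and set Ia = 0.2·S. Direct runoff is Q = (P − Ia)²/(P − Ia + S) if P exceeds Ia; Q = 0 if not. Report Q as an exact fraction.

NRCS table: pasture, good condition, soil group B → CN(II) = 61
CN(II) = 61; AMC II needs no correction.
Retention S: 1000/CN − 10 with CN=61.000 → S = 390/61 ≈ 6.393 in
Initial abstraction Ia = S/5 = (390/61)/5 = 78/61 ≈ 1.279 in
P − Ia = 7.200 − 1.279 = 1806/305 ≈ 5.921 in (> 0, runoff occurs)
Q: (1806/305)² ÷ (3756/305) = 271803/95465 in (≈ 2.847 in)

Q = 271803/95465 in ≈ 2.847 in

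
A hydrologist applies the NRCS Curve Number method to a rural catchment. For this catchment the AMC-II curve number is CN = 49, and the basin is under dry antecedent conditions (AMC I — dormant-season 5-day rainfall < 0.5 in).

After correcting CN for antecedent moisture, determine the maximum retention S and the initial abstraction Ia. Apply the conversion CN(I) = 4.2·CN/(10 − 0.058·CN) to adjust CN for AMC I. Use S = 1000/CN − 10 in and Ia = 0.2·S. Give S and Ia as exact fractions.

S = 8500/343 in ≈ 24.781 in; Ia = 1700/343 in ≈ 4.956 in

Dry (AMC I): CN(I) = 4.2·49/(10 − 0.058·49) = (1029/5)/(3579/500) = 34300/1193 ≈ 28.751
Retention S: 1000/CN − 10 with CN=28.751 → S = 8500/343 ≈ 24.781 in
Ia = 0.2·(8500/343) = 1700/343 in ≈ 4.956 in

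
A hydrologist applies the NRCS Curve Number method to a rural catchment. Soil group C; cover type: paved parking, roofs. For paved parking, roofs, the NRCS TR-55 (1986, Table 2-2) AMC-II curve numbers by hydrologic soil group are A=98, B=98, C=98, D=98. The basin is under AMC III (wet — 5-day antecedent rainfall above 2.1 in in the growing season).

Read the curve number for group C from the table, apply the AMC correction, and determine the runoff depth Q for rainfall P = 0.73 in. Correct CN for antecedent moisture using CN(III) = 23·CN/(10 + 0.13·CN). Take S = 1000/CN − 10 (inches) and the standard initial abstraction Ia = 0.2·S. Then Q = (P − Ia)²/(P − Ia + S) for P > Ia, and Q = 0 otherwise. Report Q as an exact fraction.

NRCS table: paved parking, roofs, soil group C → CN(II) = 98
Adjust CN=98 to AMC III: 23·98/(10 + 0.13·98) → 2254 ÷ (1137/50) = 112700/1137 ≈ 99.120
Max retention: S = 1000/(112700/1137) − 10 = 100/1127 in (≈ 0.089 in)
Ia = 0.2S: 0.2·0.089 = 0.018 in (exactly 20/1127)
P − Ia = 0.730 − 0.018 = 80271/112700 ≈ 0.712 in (> 0, runoff occurs)
Q = (80271/112700)²/((80271/112700) + 100/1127) = (6443433441/12701290000)/(90271/112700) = 6443433441/10173541700 in ≈ 0.633 in

Q = 6443433441/10173541700 in ≈ 0.633 in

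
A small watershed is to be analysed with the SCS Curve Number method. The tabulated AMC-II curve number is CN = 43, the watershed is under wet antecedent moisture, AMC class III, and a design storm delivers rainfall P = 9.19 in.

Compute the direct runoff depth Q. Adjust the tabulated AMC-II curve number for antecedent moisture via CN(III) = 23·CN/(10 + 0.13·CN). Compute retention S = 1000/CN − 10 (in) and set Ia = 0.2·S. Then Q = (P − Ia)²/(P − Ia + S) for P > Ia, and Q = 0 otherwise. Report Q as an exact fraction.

Wet (AMC III): CN(III) = 23·43/(10 + 0.13·43) = 989/(1559/100) = 98900/1559 ≈ 63.438
Retention S: 1000/CN − 10 with CN=63.438 → S = 5700/989 ≈ 5.763 in
Ia = 0.2·(5700/989) = 1140/989 in ≈ 1.153 in
Excess rainfall: 9.190 − 1.153 = 8.037 in; P > Ia so Q > 0
Q: (794891/98900)² ÷ (1364891/98900) = 631851701881/134987719900 in (≈ 4.681 in)

Q = 631851701881/134987719900 in ≈ 4.681 in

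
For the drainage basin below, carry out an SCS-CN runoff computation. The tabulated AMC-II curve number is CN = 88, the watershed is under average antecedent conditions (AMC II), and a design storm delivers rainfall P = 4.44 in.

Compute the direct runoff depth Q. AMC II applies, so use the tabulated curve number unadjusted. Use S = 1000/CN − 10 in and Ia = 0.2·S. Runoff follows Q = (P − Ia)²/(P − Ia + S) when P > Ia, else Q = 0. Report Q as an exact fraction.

CN(II) = 88; AMC II needs no correction.
S = 1000/88 − 10 = 15/11 in ≈ 1.364 in
Ia = 0.2·(15/11) = 3/11 in ≈ 0.273 in
P − Ia = 4.440 − 0.273 = 1146/275 ≈ 4.167 in (> 0, runoff occurs)
Runoff Q = (P−Ia)²/(P−Ia+S) = (4.167)²/(4.167+1.364) = 145924/46475 ≈ 3.140 in

Q = 145924/46475 in ≈ 3.140 in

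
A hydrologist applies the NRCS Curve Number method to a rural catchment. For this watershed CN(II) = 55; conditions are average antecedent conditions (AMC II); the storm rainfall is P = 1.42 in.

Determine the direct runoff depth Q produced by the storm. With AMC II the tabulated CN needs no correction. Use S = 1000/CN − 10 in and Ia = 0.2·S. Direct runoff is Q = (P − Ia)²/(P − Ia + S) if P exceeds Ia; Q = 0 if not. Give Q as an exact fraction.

Q = 0 in ≈ 0.000 in

AMC II — tabulated CN = 55 applies directly.
S = 1000/55 − 10 = 90/11 in ≈ 8.182 in
Initial abstraction Ia = S/5 = (90/11)/5 = 18/11 ≈ 1.636 in
P = 1.420 ≤ Ia = 1.636 in: entire storm abstracted, Q = 0.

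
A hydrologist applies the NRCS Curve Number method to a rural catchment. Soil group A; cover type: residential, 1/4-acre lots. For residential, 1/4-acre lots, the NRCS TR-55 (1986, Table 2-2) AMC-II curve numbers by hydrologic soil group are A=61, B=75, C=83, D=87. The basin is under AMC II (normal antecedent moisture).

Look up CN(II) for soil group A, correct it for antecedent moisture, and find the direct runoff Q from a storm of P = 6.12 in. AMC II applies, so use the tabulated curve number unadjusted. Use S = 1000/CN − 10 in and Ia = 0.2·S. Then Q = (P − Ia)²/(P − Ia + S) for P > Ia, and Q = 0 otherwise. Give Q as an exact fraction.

NRCS table: residential, 1/4-acre lots, soil group A → CN(II) = 61
Average conditions: CN = 61 (no AMC adjustment).
S = 1000/61 − 10 = 390/61 in ≈ 6.393 in
Ia = 0.2·(390/61) = 78/61 in ≈ 1.279 in
Since P=6.120 > Ia=1.279: effective rainfall P−Ia = 7383/1525 in
Q: (7383/1525)² ÷ (17133/1525) = 18169563/8709275 in (≈ 2.086 in)

Q = 18169563/8709275 in ≈ 2.086 in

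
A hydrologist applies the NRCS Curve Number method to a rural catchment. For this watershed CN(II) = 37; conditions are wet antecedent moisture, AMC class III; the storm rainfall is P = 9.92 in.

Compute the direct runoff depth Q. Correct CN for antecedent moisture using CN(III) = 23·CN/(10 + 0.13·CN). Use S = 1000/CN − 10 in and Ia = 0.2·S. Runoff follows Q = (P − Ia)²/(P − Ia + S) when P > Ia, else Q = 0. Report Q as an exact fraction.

Q = 4029685538/896337025 in ≈ 4.496 in

Wet (AMC III): CN(III) = 23·37/(10 + 0.13·37) = 851/(1481/100) = 85100/1481 ≈ 57.461
S = 1000/(85100/1481) − 10 = 6300/851 in ≈ 7.403 in
Initial abstraction Ia = S/5 = (6300/851)/5 = 1260/851 ≈ 1.481 in
Excess rainfall: 9.920 − 1.481 = 8.439 in; P > Ia so Q > 0
Q = (179548/21275)²/((179548/21275) + 6300/851) = (32237484304/452625625)/(337048/21275) = 4029685538/896337025 in ≈ 4.496 in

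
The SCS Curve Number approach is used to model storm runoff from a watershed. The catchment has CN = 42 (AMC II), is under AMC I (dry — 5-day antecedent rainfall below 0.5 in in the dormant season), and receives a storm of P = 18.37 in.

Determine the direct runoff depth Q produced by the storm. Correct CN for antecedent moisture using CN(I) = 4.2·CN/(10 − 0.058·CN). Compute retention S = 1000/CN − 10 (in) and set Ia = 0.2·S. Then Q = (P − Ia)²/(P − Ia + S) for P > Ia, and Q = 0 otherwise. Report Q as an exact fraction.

Q = 270521693689/86882159700 in ≈ 3.114 in

Dry (AMC I): CN(I) = 4.2·42/(10 − 0.058·42) = (882/5)/(1891/250) = 44100/1891 ≈ 23.321
Retention S: 1000/CN − 10 with CN=23.321 → S = 14500/441 ≈ 32.880 in
Ia = 0.2S: 0.2·32.880 = 6.576 in (exactly 2900/441)
Since P=18.370 > Ia=6.576: effective rainfall P−Ia = 520117/44100 in
Q: (520117/44100)² ÷ (1970117/44100) = 270521693689/86882159700 in (≈ 3.114 in)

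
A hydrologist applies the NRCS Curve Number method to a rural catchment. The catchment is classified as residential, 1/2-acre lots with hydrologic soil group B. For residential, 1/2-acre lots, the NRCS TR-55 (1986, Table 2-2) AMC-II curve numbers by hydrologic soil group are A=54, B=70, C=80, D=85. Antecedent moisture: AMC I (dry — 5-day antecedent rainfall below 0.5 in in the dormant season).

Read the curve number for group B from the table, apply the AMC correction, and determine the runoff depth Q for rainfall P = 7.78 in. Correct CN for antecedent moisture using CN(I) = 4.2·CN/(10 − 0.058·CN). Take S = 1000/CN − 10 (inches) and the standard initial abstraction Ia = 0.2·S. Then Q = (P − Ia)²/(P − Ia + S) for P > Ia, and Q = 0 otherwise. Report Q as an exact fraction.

Q = 197711721/95699450 in ≈ 2.066 in

NRCS table: residential, 1/2-acre lots, soil group B → CN(II) = 70
Dry (AMC I): CN(I) = 4.2·70/(10 − 0.058·70) = 294/(297/50) = 4900/99 ≈ 49.495
S = 1000/(4900/99) − 10 = 500/49 in ≈ 10.204 in
Ia = 0.2·(500/49) = 100/49 in ≈ 2.041 in
P − Ia = 7.780 − 2.041 = 14061/2450 ≈ 5.739 in (> 0, runoff occurs)
Runoff Q = (P−Ia)²/(P−Ia+S) = (5.739)²/(5.739+10.204) = 197711721/95699450 ≈ 2.066 in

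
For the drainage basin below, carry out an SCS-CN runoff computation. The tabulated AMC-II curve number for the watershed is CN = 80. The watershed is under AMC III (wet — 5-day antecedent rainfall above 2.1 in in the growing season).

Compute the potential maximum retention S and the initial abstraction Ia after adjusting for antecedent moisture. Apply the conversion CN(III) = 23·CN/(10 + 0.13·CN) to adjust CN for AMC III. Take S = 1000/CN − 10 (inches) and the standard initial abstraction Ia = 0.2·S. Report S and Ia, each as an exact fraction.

S = 25/23 in ≈ 1.087 in; Ia = 5/23 in ≈ 0.217 in

CN(III) from CN(II)=80: (23·80)/(10 + 0.13·80) = 4600/51 ≈ 90.196
Retention S: 1000/CN − 10 with CN=90.196 → S = 25/23 ≈ 1.087 in
Initial abstraction Ia = S/5 = (25/23)/5 = 5/23 ≈ 0.217 in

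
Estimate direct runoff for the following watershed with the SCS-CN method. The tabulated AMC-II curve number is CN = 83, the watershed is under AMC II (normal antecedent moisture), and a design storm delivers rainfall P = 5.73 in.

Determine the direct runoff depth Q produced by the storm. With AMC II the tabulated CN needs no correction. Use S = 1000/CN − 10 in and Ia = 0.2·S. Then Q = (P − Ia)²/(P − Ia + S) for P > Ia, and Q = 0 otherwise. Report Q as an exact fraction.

Q = 1950017281/507619700 in ≈ 3.841 in

AMC II — tabulated CN = 83 applies directly.
S = 1000/83 − 10 = 170/83 in ≈ 2.048 in
Initial abstraction Ia = S/5 = (170/83)/5 = 34/83 ≈ 0.410 in
Since P=5.730 > Ia=0.410: effective rainfall P−Ia = 44159/8300 in
Q: (44159/8300)² ÷ (61159/8300) = 1950017281/507619700 in (≈ 3.841 in)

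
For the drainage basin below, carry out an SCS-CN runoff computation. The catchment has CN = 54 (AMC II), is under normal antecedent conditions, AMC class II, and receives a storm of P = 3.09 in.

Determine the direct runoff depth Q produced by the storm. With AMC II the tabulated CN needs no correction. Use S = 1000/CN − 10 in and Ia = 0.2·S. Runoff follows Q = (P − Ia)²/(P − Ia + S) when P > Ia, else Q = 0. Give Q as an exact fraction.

Q = 14010049/72206100 in ≈ 0.194 in

AMC II — tabulated CN = 54 applies directly.
S = 1000/54 − 10 = 230/27 in ≈ 8.519 in
Ia = 0.2S: 0.2·8.519 = 1.704 in (exactly 46/27)
Excess rainfall: 3.090 − 1.704 = 1.386 in; P > Ia so Q > 0
Q: (3743/2700)² ÷ (26743/2700) = 14010049/72206100 in (≈ 0.194 in)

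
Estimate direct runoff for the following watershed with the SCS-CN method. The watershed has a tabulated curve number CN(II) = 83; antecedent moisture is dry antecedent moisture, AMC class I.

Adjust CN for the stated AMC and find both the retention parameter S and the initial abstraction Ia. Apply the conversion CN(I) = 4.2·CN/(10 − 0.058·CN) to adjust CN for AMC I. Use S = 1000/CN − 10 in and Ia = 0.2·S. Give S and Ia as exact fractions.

Adjust CN=83 to AMC I: 4.2·83/(10 − 0.058·83) → (1743/5) ÷ (2593/500) = 174300/2593 ≈ 67.219
Retention S: 1000/CN − 10 with CN=67.219 → S = 8500/1743 ≈ 4.877 in
Ia = 0.2S: 0.2·4.877 = 0.975 in (exactly 1700/1743)

S = 8500/1743 in ≈ 4.877 in; Ia = 1700/1743 in ≈ 0.975 in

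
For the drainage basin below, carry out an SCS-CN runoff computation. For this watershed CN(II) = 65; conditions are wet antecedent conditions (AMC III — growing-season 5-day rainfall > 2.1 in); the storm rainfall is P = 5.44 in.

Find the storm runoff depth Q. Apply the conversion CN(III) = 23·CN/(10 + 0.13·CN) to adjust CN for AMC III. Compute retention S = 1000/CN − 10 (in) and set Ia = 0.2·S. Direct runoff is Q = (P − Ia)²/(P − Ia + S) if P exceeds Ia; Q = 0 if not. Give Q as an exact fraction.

Q = 172645362/51076675 in ≈ 3.380 in

Wet (AMC III): CN(III) = 23·65/(10 + 0.13·65) = 1495/(369/20) = 29900/369 ≈ 81.030
Retention S: 1000/CN − 10 with CN=81.030 → S = 700/299 ≈ 2.341 in
Ia = 0.2S: 0.2·2.341 = 0.468 in (exactly 140/299)
Excess rainfall: 5.440 − 0.468 = 4.972 in; P > Ia so Q > 0
Q = (37164/7475)²/((37164/7475) + 700/299) = (1381162896/55875625)/(54664/7475) = 172645362/51076675 in ≈ 3.380 in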